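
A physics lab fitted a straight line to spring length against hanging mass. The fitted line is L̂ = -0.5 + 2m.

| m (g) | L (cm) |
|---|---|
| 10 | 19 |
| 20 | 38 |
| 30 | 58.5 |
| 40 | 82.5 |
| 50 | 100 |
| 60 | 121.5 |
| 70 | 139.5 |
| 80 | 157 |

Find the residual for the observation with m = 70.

e = 0

L̂ = -0.5 + 2·70 = 139.5
e = 139.5 − 139.5 = 0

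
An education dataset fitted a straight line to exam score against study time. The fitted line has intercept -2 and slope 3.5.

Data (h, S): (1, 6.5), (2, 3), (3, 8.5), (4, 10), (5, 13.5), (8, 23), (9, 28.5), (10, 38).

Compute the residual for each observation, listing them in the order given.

h=1: ŷ = -2 + 3.5·1 = 1.5; e = 6.5 − 1.5 = 5
h=2: ŷ = -2 + 3.5·2 = 5; e = 3 − 5 = -2
h=3: ŷ = -2 + 3.5·3 = 8.5; e = 8.5 − 8.5 = 0
h=4: ŷ = -2 + 3.5·4 = 12; e = 10 − 12 = -2
h=5: ŷ = -2 + 3.5·5 = 15.5; e = 13.5 − 15.5 = -2
h=8: ŷ = -2 + 3.5·8 = 26; e = 23 − 26 = -3
h=9: ŷ = -2 + 3.5·9 = 29.5; e = 28.5 − 29.5 = -1
h=10: ŷ = -2 + 3.5·10 = 33; e = 38 − 33 = 5

5, -2, 0, -2, -2, -3, -1, 5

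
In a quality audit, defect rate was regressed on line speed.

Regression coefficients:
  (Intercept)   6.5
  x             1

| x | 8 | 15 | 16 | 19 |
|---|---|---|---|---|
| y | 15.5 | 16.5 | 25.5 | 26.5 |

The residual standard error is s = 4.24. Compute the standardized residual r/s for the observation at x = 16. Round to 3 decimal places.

0.708

ŷ = 6.5 + 16 = 22.5
r = 25.5 − 22.5 = 3
r/s = 3 / 4.24 = 0.708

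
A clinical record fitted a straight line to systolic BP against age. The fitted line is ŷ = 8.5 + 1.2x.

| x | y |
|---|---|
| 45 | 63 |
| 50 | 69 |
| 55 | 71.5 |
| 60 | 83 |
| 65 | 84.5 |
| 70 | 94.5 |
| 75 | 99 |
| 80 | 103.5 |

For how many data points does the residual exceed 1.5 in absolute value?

4

x=45: ŷ = 8.5 + 1.2·45 = 62.5; r = 63 − 62.5 = 0.5
x=50: ŷ = 8.5 + 1.2·50 = 68.5; r = 69 − 68.5 = 0.5
x=55: ŷ = 8.5 + 1.2·55 = 74.5; r = 71.5 − 74.5 = -3
x=60: ŷ = 8.5 + 1.2·60 = 80.5; r = 83 − 80.5 = 2.5
x=65: ŷ = 8.5 + 1.2·65 = 86.5; r = 84.5 − 86.5 = -2
x=70: ŷ = 8.5 + 1.2·70 = 92.5; r = 94.5 − 92.5 = 2
x=75: ŷ = 8.5 + 1.2·75 = 98.5; r = 99 − 98.5 = 0.5
x=80: ŷ = 8.5 + 1.2·80 = 104.5; r = 103.5 − 104.5 = -1
|r| > 1.5: x=55 (|r|=3), x=60 (|r|=2.5), x=65 (|r|=2), x=70 (|r|=2) → 4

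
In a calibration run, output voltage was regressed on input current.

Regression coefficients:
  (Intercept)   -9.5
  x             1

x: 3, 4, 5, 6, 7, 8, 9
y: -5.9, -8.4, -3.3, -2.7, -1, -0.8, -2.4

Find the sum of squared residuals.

x=3: ŷ = -9.5 + 3 = -6.5; r = -5.9 − (-6.5) = 0.6
x=4: ŷ = -9.5 + 4 = -5.5; r = -8.4 − (-5.5) = -2.9
x=5: ŷ = -9.5 + 5 = -4.5; r = -3.3 − (-4.5) = 1.2
x=6: ŷ = -9.5 + 6 = -3.5; r = -2.7 − (-3.5) = 0.8
x=7: ŷ = -9.5 + 7 = -2.5; r = -1 − (-2.5) = 1.5
x=8: ŷ = -9.5 + 8 = -1.5; r = -0.8 − (-1.5) = 0.7
x=9: ŷ = -9.5 + 9 = -0.5; r = -2.4 − (-0.5) = -1.9
SSE = 0.36 + 8.41 + 1.44 + 0.64 + 2.25 + 0.49 + 3.61 = 17.2

SSE = 17.2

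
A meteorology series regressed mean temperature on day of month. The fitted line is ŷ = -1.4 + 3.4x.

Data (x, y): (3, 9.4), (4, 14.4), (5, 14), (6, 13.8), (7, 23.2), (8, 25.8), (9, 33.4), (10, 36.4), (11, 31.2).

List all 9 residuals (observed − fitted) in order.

x=3: ŷ = -1.4 + 3.4·3 = 8.8; e = 9.4 − 8.8 = 0.6
x=4: ŷ = -1.4 + 3.4·4 = 12.2; e = 14.4 − 12.2 = 2.2
x=5: ŷ = -1.4 + 3.4·5 = 15.6; e = 14 − 15.6 = -1.6
x=6: ŷ = -1.4 + 3.4·6 = 19; e = 13.8 − 19 = -5.2
x=7: ŷ = -1.4 + 3.4·7 = 22.4; e = 23.2 − 22.4 = 0.8
x=8: ŷ = -1.4 + 3.4·8 = 25.8; e = 25.8 − 25.8 = 0
x=9: ŷ = -1.4 + 3.4·9 = 29.2; e = 33.4 − 29.2 = 4.2
x=10: ŷ = -1.4 + 3.4·10 = 32.6; e = 36.4 − 32.6 = 3.8
x=11: ŷ = -1.4 + 3.4·11 = 36; e = 31.2 − 36 = -4.8

0.6, 2.2, -1.6, -5.2, 0.8, 0, 4.2, 3.8, -4.8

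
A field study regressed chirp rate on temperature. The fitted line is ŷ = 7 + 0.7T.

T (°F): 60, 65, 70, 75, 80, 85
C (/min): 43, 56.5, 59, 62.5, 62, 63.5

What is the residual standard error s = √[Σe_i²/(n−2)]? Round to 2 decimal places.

T=60: ŷ = 7 + 0.7·60 = 49; e = 43 − 49 = -6
T=65: ŷ = 7 + 0.7·65 = 52.5; e = 56.5 − 52.5 = 4
T=70: ŷ = 7 + 0.7·70 = 56; e = 59 − 56 = 3
T=75: ŷ = 7 + 0.7·75 = 59.5; e = 62.5 − 59.5 = 3
T=80: ŷ = 7 + 0.7·80 = 63; e = 62 − 63 = -1
T=85: ŷ = 7 + 0.7·85 = 66.5; e = 63.5 − 66.5 = -3
SSE = 36 + 16 + 9 + 9 + 1 + 9 = 80
s = √(80/4) = √20 ≈ 4.47

s = 4.47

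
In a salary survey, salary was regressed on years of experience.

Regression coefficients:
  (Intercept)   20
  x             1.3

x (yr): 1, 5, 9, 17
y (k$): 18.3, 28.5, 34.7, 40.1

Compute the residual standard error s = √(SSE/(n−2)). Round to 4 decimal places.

x=1: ŷ = 20 + 1.3·1 = 21.3; e = 18.3 − 21.3 = -3
x=5: ŷ = 20 + 1.3·5 = 26.5; e = 28.5 − 26.5 = 2
x=9: ŷ = 20 + 1.3·9 = 31.7; e = 34.7 − 31.7 = 3
x=17: ŷ = 20 + 1.3·17 = 42.1; e = 40.1 − 42.1 = -2
SSE = 9 + 4 + 9 + 4 = 26
s = √(26/2) = √13 ≈ 3.6056

s = 3.6056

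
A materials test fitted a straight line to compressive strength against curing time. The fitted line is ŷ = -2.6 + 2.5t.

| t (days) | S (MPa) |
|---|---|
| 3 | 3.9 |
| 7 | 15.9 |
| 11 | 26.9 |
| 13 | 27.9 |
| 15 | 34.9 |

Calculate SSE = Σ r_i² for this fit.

SSE = 10

t=3: ŷ = -2.6 + 2.5·3 = 4.9; r = 3.9 − 4.9 = -1
t=7: ŷ = -2.6 + 2.5·7 = 14.9; r = 15.9 − 14.9 = 1
t=11: ŷ = -2.6 + 2.5·11 = 24.9; r = 26.9 − 24.9 = 2
t=13: ŷ = -2.6 + 2.5·13 = 29.9; r = 27.9 − 29.9 = -2
t=15: ŷ = -2.6 + 2.5·15 = 34.9; r = 34.9 − 34.9 = 0
SSE = 1 + 1 + 4 + 4 + 0 = 10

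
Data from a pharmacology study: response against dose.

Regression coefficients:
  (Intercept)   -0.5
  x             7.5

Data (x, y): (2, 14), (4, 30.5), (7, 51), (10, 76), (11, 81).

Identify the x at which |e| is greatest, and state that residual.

x = 10, e = 1.5

x=2: ŷ = -0.5 + 7.5·2 = 14.5; e = 14 − 14.5 = -0.5
x=4: ŷ = -0.5 + 7.5·4 = 29.5; e = 30.5 − 29.5 = 1
x=7: ŷ = -0.5 + 7.5·7 = 52; e = 51 − 52 = -1
x=10: ŷ = -0.5 + 7.5·10 = 74.5; e = 76 − 74.5 = 1.5
x=11: ŷ = -0.5 + 7.5·11 = 82; e = 81 − 82 = -1
Largest |e| is 1.5 at x = 10, residual 1.5.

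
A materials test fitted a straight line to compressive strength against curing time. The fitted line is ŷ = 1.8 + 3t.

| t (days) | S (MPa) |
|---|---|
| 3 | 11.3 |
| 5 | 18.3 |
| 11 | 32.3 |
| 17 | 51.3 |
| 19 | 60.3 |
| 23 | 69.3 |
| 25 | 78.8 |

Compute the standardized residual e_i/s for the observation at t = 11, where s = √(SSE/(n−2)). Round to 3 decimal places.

t=3: ŷ = 1.8 + 3·3 = 10.8; e = 11.3 − 10.8 = 0.5
t=5: ŷ = 1.8 + 3·5 = 16.8; e = 18.3 − 16.8 = 1.5
t=11: ŷ = 1.8 + 3·11 = 34.8; e = 32.3 − 34.8 = -2.5
t=17: ŷ = 1.8 + 3·17 = 52.8; e = 51.3 − 52.8 = -1.5
t=19: ŷ = 1.8 + 3·19 = 58.8; e = 60.3 − 58.8 = 1.5
t=23: ŷ = 1.8 + 3·23 = 70.8; e = 69.3 − 70.8 = -1.5
t=25: ŷ = 1.8 + 3·25 = 76.8; e = 78.8 − 76.8 = 2
SSE = 0.25 + 2.25 + 6.25 + 2.25 + 2.25 + 2.25 + 4 = 19.5
s = √(19.5/5) = 1.97484
e/s = -2.5 / 1.97484 = -1.266

-1.266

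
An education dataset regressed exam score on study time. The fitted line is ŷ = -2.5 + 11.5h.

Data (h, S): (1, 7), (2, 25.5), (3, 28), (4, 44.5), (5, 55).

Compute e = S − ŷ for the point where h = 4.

ŷ = -2.5 + 11.5·4 = 43.5
e = 44.5 − 43.5 = 1

e = 1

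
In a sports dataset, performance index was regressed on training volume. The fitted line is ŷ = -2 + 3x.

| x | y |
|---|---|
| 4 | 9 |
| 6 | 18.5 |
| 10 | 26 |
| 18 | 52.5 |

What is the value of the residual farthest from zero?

e = 2.5

x=4: ŷ = -2 + 3·4 = 10; e = 9 − 10 = -1
x=6: ŷ = -2 + 3·6 = 16; e = 18.5 − 16 = 2.5
x=10: ŷ = -2 + 3·10 = 28; e = 26 − 28 = -2
x=18: ŷ = -2 + 3·18 = 52; e = 52.5 − 52 = 0.5
Largest |e| is 2.5 at x = 6, residual 2.5.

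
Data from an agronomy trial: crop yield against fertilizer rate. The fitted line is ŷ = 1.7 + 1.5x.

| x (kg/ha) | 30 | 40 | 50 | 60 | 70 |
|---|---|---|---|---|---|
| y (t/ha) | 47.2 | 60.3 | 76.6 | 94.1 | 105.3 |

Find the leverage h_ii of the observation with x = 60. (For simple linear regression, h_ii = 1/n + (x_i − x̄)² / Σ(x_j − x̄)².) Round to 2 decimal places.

x̄ = (30 + 40 + 50 + 60 + 70)/5 = 50
Σ(x − x̄)² = 400 + 100 + 0 + 100 + 400 = 1000
h = 1/5 + (10)²/1000 = 0.2 + 0.1 = 0.30

h = 0.30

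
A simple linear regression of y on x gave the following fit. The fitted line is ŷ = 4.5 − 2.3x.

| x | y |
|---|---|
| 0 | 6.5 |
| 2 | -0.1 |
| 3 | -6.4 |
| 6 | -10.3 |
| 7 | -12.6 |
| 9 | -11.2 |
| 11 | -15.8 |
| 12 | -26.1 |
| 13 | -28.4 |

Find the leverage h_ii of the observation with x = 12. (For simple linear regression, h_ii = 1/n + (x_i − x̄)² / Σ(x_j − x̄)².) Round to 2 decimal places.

h = 0.26

x̄ = (0 + 2 + 3 + 6 + 7 + 9 + 11 + 12 + 13)/9 = 7
Σ(x − x̄)² = 49 + 25 + 16 + 1 + 0 + 4 + 16 + 25 + 36 = 172
h = 1/9 + (5)²/172 = 0.111111 + 0.145349 = 0.26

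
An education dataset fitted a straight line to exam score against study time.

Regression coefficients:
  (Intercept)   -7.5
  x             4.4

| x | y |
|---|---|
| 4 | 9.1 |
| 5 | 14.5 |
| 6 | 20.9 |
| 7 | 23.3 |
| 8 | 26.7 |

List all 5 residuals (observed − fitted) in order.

-1, 0, 2, 0, -1

x=4: ŷ = -7.5 + 4.4·4 = 10.1; e = 9.1 − 10.1 = -1
x=5: ŷ = -7.5 + 4.4·5 = 14.5; e = 14.5 − 14.5 = 0
x=6: ŷ = -7.5 + 4.4·6 = 18.9; e = 20.9 − 18.9 = 2
x=7: ŷ = -7.5 + 4.4·7 = 23.3; e = 23.3 − 23.3 = 0
x=8: ŷ = -7.5 + 4.4·8 = 27.7; e = 26.7 − 27.7 = -1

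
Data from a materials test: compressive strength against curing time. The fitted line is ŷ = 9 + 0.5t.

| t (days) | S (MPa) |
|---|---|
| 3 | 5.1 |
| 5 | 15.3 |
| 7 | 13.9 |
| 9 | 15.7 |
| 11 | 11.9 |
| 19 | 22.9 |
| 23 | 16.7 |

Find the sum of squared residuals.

SSE = 90.96

t=3: ŷ = 9 + 0.5·3 = 10.5; r = 5.1 − 10.5 = -5.4
t=5: ŷ = 9 + 0.5·5 = 11.5; r = 15.3 − 11.5 = 3.8
t=7: ŷ = 9 + 0.5·7 = 12.5; r = 13.9 − 12.5 = 1.4
t=9: ŷ = 9 + 0.5·9 = 13.5; r = 15.7 − 13.5 = 2.2
t=11: ŷ = 9 + 0.5·11 = 14.5; r = 11.9 − 14.5 = -2.6
t=19: ŷ = 9 + 0.5·19 = 18.5; r = 22.9 − 18.5 = 4.4
t=23: ŷ = 9 + 0.5·23 = 20.5; r = 16.7 − 20.5 = -3.8
SSE = 29.16 + 14.44 + 1.96 + 4.84 + 6.76 + 19.36 + 14.44 = 90.96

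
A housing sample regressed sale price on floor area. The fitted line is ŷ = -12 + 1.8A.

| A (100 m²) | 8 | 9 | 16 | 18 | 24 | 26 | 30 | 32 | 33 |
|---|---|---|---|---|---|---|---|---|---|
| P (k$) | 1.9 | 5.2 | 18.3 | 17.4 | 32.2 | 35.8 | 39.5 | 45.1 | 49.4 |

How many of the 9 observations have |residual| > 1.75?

3

A=8: ŷ = -12 + 1.8·8 = 2.4; e = 1.9 − 2.4 = -0.5
A=9: ŷ = -12 + 1.8·9 = 4.2; e = 5.2 − 4.2 = 1
A=16: ŷ = -12 + 1.8·16 = 16.8; e = 18.3 − 16.8 = 1.5
A=18: ŷ = -12 + 1.8·18 = 20.4; e = 17.4 − 20.4 = -3
A=24: ŷ = -12 + 1.8·24 = 31.2; e = 32.2 − 31.2 = 1
A=26: ŷ = -12 + 1.8·26 = 34.8; e = 35.8 − 34.8 = 1
A=30: ŷ = -12 + 1.8·30 = 42; e = 39.5 − 42 = -2.5
A=32: ŷ = -12 + 1.8·32 = 45.6; e = 45.1 − 45.6 = -0.5
A=33: ŷ = -12 + 1.8·33 = 47.4; e = 49.4 − 47.4 = 2
|e| > 1.75: A=18 (|e|=3), A=30 (|e|=2.5), A=33 (|e|=2) → 3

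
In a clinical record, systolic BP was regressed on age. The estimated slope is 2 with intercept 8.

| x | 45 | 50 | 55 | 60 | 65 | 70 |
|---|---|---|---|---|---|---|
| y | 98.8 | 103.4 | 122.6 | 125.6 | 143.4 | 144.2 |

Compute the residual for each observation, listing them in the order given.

x=45: ŷ = 8 + 2·45 = 98; r = 98.8 − 98 = 0.8
x=50: ŷ = 8 + 2·50 = 108; r = 103.4 − 108 = -4.6
x=55: ŷ = 8 + 2·55 = 118; r = 122.6 − 118 = 4.6
x=60: ŷ = 8 + 2·60 = 128; r = 125.6 − 128 = -2.4
x=65: ŷ = 8 + 2·65 = 138; r = 143.4 − 138 = 5.4
x=70: ŷ = 8 + 2·70 = 148; r = 144.2 − 148 = -3.8

0.8, -4.6, 4.6, -2.4, 5.4, -3.8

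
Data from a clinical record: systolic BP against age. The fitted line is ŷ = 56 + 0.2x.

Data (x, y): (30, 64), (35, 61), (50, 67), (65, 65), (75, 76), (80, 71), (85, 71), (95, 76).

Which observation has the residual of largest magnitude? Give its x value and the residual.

x = 75, e = 5

x=30: ŷ = 56 + 0.2·30 = 62; e = 64 − 62 = 2
x=35: ŷ = 56 + 0.2·35 = 63; e = 61 − 63 = -2
x=50: ŷ = 56 + 0.2·50 = 66; e = 67 − 66 = 1
x=65: ŷ = 56 + 0.2·65 = 69; e = 65 − 69 = -4
x=75: ŷ = 56 + 0.2·75 = 71; e = 76 − 71 = 5
x=80: ŷ = 56 + 0.2·80 = 72; e = 71 − 72 = -1
x=85: ŷ = 56 + 0.2·85 = 73; e = 71 − 73 = -2
x=95: ŷ = 56 + 0.2·95 = 75; e = 76 − 75 = 1
Largest |e| is 5 at x = 75, residual 5.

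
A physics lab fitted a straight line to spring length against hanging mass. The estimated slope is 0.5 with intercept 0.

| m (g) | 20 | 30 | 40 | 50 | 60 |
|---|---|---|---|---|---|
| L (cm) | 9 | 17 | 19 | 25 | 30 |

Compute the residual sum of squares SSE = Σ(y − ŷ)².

SSE = 6

m=20: L̂ = 0.5·20 = 10; e = 9 − 10 = -1
m=30: L̂ = 0.5·30 = 15; e = 17 − 15 = 2
m=40: L̂ = 0.5·40 = 20; e = 19 − 20 = -1
m=50: L̂ = 0.5·50 = 25; e = 25 − 25 = 0
m=60: L̂ = 0.5·60 = 30; e = 30 − 30 = 0
SSE = 1 + 4 + 1 + 0 + 0 = 6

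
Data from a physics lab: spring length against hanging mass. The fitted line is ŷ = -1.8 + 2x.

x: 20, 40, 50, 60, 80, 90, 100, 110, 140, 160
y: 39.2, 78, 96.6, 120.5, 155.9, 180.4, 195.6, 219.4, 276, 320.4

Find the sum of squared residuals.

x=20: ŷ = -1.8 + 2·20 = 38.2; e = 39.2 − 38.2 = 1
x=40: ŷ = -1.8 + 2·40 = 78.2; e = 78 − 78.2 = -0.2
x=50: ŷ = -1.8 + 2·50 = 98.2; e = 96.6 − 98.2 = -1.6
x=60: ŷ = -1.8 + 2·60 = 118.2; e = 120.5 − 118.2 = 2.3
x=80: ŷ = -1.8 + 2·80 = 158.2; e = 155.9 − 158.2 = -2.3
x=90: ŷ = -1.8 + 2·90 = 178.2; e = 180.4 − 178.2 = 2.2
x=100: ŷ = -1.8 + 2·100 = 198.2; e = 195.6 − 198.2 = -2.6
x=110: ŷ = -1.8 + 2·110 = 218.2; e = 219.4 − 218.2 = 1.2
x=140: ŷ = -1.8 + 2·140 = 278.2; e = 276 − 278.2 = -2.2
x=160: ŷ = -1.8 + 2·160 = 318.2; e = 320.4 − 318.2 = 2.2
SSE = 1 + 0.04 + 2.56 + 5.29 + 5.29 + 4.84 + 6.76 + 1.44 + 4.84 + 4.84 = 36.9

SSE = 36.9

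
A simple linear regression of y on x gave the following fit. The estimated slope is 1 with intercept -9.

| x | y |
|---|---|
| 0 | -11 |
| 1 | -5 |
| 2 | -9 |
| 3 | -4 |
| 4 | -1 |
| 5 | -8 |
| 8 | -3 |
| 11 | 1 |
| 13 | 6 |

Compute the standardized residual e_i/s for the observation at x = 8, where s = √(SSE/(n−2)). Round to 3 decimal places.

-0.672

x=0: ŷ = -9 + 0 = -9; e = -11 − (-9) = -2
x=1: ŷ = -9 + 1 = -8; e = -5 − (-8) = 3
x=2: ŷ = -9 + 2 = -7; e = -9 − (-7) = -2
x=3: ŷ = -9 + 3 = -6; e = -4 − (-6) = 2
x=4: ŷ = -9 + 4 = -5; e = -1 − (-5) = 4
x=5: ŷ = -9 + 5 = -4; e = -8 − (-4) = -4
x=8: ŷ = -9 + 8 = -1; e = -3 − (-1) = -2
x=11: ŷ = -9 + 11 = 2; e = 1 − 2 = -1
x=13: ŷ = -9 + 13 = 4; e = 6 − 4 = 2
SSE = 4 + 9 + 4 + 4 + 16 + 16 + 4 + 1 + 4 = 62
s = √(62/7) = 2.9761
e/s = -2 / 2.9761 = -0.672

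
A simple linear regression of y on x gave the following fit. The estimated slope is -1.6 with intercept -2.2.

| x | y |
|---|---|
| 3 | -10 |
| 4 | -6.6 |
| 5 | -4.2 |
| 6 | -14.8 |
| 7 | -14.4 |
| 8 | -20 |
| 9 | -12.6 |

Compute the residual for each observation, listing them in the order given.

-3, 2, 6, -3, -1, -5, 4

x=3: ŷ = -2.2 − 1.6·3 = -7; r = -10 − (-7) = -3
x=4: ŷ = -2.2 − 1.6·4 = -8.6; r = -6.6 − (-8.6) = 2
x=5: ŷ = -2.2 − 1.6·5 = -10.2; r = -4.2 − (-10.2) = 6
x=6: ŷ = -2.2 − 1.6·6 = -11.8; r = -14.8 − (-11.8) = -3
x=7: ŷ = -2.2 − 1.6·7 = -13.4; r = -14.4 − (-13.4) = -1
x=8: ŷ = -2.2 − 1.6·8 = -15; r = -20 − (-15) = -5
x=9: ŷ = -2.2 − 1.6·9 = -16.6; r = -12.6 − (-16.6) = 4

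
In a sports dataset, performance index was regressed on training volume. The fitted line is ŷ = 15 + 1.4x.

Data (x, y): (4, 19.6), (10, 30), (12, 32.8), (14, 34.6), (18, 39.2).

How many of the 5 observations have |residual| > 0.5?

x=4: ŷ = 15 + 1.4·4 = 20.6; e = 19.6 − 20.6 = -1
x=10: ŷ = 15 + 1.4·10 = 29; e = 30 − 29 = 1
x=12: ŷ = 15 + 1.4·12 = 31.8; e = 32.8 − 31.8 = 1
x=14: ŷ = 15 + 1.4·14 = 34.6; e = 34.6 − 34.6 = 0
x=18: ŷ = 15 + 1.4·18 = 40.2; e = 39.2 − 40.2 = -1
|e| > 0.5: x=4 (|e|=1), x=10 (|e|=1), x=12 (|e|=1), x=18 (|e|=1) → 4

4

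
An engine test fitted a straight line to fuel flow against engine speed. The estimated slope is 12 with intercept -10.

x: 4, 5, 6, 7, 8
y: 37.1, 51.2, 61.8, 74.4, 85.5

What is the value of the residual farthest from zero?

x=4: ŷ = -10 + 12·4 = 38; r = 37.1 − 38 = -0.9
x=5: ŷ = -10 + 12·5 = 50; r = 51.2 − 50 = 1.2
x=6: ŷ = -10 + 12·6 = 62; r = 61.8 − 62 = -0.2
x=7: ŷ = -10 + 12·7 = 74; r = 74.4 − 74 = 0.4
x=8: ŷ = -10 + 12·8 = 86; r = 85.5 − 86 = -0.5
Largest |r| is 1.2 at x = 5, residual 1.2.

r = 1.2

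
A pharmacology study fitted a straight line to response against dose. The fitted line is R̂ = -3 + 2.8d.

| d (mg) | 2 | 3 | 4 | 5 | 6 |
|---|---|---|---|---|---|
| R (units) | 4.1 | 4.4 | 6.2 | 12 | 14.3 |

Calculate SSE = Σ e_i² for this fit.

SSE = 8.5

d=2: R̂ = -3 + 2.8·2 = 2.6; e = 4.1 − 2.6 = 1.5
d=3: R̂ = -3 + 2.8·3 = 5.4; e = 4.4 − 5.4 = -1
d=4: R̂ = -3 + 2.8·4 = 8.2; e = 6.2 − 8.2 = -2
d=5: R̂ = -3 + 2.8·5 = 11; e = 12 − 11 = 1
d=6: R̂ = -3 + 2.8·6 = 13.8; e = 14.3 − 13.8 = 0.5
SSE = 2.25 + 1 + 4 + 1 + 0.25 = 8.5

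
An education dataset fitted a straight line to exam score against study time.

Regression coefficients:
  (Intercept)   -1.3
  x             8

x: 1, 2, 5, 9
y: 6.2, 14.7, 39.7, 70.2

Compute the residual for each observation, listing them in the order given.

x=1: ŷ = -1.3 + 8·1 = 6.7; r = 6.2 − 6.7 = -0.5
x=2: ŷ = -1.3 + 8·2 = 14.7; r = 14.7 − 14.7 = 0
x=5: ŷ = -1.3 + 8·5 = 38.7; r = 39.7 − 38.7 = 1
x=9: ŷ = -1.3 + 8·9 = 70.7; r = 70.2 − 70.7 = -0.5

-0.5, 0, 1, -0.5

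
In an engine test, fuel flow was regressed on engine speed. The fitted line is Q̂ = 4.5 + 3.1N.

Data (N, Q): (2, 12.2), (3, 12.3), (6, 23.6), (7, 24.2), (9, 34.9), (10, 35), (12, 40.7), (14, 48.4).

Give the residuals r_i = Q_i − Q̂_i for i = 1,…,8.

1.5, -1.5, 0.5, -2, 2.5, -0.5, -1, 0.5

N=2: Q̂ = 4.5 + 3.1·2 = 10.7; r = 12.2 − 10.7 = 1.5
N=3: Q̂ = 4.5 + 3.1·3 = 13.8; r = 12.3 − 13.8 = -1.5
N=6: Q̂ = 4.5 + 3.1·6 = 23.1; r = 23.6 − 23.1 = 0.5
N=7: Q̂ = 4.5 + 3.1·7 = 26.2; r = 24.2 − 26.2 = -2
N=9: Q̂ = 4.5 + 3.1·9 = 32.4; r = 34.9 − 32.4 = 2.5
N=10: Q̂ = 4.5 + 3.1·10 = 35.5; r = 35 − 35.5 = -0.5
N=12: Q̂ = 4.5 + 3.1·12 = 41.7; r = 40.7 − 41.7 = -1
N=14: Q̂ = 4.5 + 3.1·14 = 47.9; r = 48.4 − 47.9 = 0.5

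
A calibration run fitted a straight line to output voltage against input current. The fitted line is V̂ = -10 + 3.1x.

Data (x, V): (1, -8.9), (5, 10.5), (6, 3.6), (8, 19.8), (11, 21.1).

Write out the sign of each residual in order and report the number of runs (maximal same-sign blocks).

5 runs

x=1: V̂ = -10 + 3.1·1 = -6.9; e = -8.9 − (-6.9) = -2
x=5: V̂ = -10 + 3.1·5 = 5.5; e = 10.5 − 5.5 = 5
x=6: V̂ = -10 + 3.1·6 = 8.6; e = 3.6 − 8.6 = -5
x=8: V̂ = -10 + 3.1·8 = 14.8; e = 19.8 − 14.8 = 5
x=11: V̂ = -10 + 3.1·11 = 24.1; e = 21.1 − 24.1 = -3
Signs: − + − + −
Runs: −×1, +×1, −×1, +×1, −×1 → 5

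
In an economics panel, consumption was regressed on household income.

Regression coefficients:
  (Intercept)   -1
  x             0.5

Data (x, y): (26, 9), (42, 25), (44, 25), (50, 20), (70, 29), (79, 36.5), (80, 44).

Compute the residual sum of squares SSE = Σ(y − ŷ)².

x=26: ŷ = -1 + 0.5·26 = 12; e = 9 − 12 = -3
x=42: ŷ = -1 + 0.5·42 = 20; e = 25 − 20 = 5
x=44: ŷ = -1 + 0.5·44 = 21; e = 25 − 21 = 4
x=50: ŷ = -1 + 0.5·50 = 24; e = 20 − 24 = -4
x=70: ŷ = -1 + 0.5·70 = 34; e = 29 − 34 = -5
x=79: ŷ = -1 + 0.5·79 = 38.5; e = 36.5 − 38.5 = -2
x=80: ŷ = -1 + 0.5·80 = 39; e = 44 − 39 = 5
SSE = 9 + 25 + 16 + 16 + 25 + 4 + 25 = 120

SSE = 120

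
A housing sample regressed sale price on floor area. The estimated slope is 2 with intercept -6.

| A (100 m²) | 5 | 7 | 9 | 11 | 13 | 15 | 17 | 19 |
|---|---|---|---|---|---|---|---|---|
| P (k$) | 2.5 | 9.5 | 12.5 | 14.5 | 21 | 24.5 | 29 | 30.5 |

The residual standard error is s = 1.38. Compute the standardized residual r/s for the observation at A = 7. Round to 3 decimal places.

ŷ = -6 + 2·7 = 8
r = 9.5 − 8 = 1.5
r/s = 1.5 / 1.38 = 1.087

1.087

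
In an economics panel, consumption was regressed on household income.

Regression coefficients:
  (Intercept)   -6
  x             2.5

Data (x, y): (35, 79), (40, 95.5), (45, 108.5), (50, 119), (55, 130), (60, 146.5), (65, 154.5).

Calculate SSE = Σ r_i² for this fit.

x=35: ŷ = -6 + 2.5·35 = 81.5; r = 79 − 81.5 = -2.5
x=40: ŷ = -6 + 2.5·40 = 94; r = 95.5 − 94 = 1.5
x=45: ŷ = -6 + 2.5·45 = 106.5; r = 108.5 − 106.5 = 2
x=50: ŷ = -6 + 2.5·50 = 119; r = 119 − 119 = 0
x=55: ŷ = -6 + 2.5·55 = 131.5; r = 130 − 131.5 = -1.5
x=60: ŷ = -6 + 2.5·60 = 144; r = 146.5 − 144 = 2.5
x=65: ŷ = -6 + 2.5·65 = 156.5; r = 154.5 − 156.5 = -2
SSE = 6.25 + 2.25 + 4 + 0 + 2.25 + 6.25 + 4 = 25

SSE = 25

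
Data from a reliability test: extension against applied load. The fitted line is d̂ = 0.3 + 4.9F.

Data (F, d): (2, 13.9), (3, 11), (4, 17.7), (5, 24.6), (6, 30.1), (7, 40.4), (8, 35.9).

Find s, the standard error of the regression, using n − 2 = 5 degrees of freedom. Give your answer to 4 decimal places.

F=2: d̂ = 0.3 + 4.9·2 = 10.1; r = 13.9 − 10.1 = 3.8
F=3: d̂ = 0.3 + 4.9·3 = 15; r = 11 − 15 = -4
F=4: d̂ = 0.3 + 4.9·4 = 19.9; r = 17.7 − 19.9 = -2.2
F=5: d̂ = 0.3 + 4.9·5 = 24.8; r = 24.6 − 24.8 = -0.2
F=6: d̂ = 0.3 + 4.9·6 = 29.7; r = 30.1 − 29.7 = 0.4
F=7: d̂ = 0.3 + 4.9·7 = 34.6; r = 40.4 − 34.6 = 5.8
F=8: d̂ = 0.3 + 4.9·8 = 39.5; r = 35.9 − 39.5 = -3.6
SSE = 14.44 + 16 + 4.84 + 0.04 + 0.16 + 33.64 + 12.96 = 82.08
s = √(82.08/5) = √16.416 ≈ 4.0517

s = 4.0517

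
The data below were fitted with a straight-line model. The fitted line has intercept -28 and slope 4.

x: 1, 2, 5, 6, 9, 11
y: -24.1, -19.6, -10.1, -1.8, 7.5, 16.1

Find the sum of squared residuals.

SSE = 9.68

x=1: ŷ = -28 + 4·1 = -24; r = -24.1 − (-24) = -0.1
x=2: ŷ = -28 + 4·2 = -20; r = -19.6 − (-20) = 0.4
x=5: ŷ = -28 + 4·5 = -8; r = -10.1 − (-8) = -2.1
x=6: ŷ = -28 + 4·6 = -4; r = -1.8 − (-4) = 2.2
x=9: ŷ = -28 + 4·9 = 8; r = 7.5 − 8 = -0.5
x=11: ŷ = -28 + 4·11 = 16; r = 16.1 − 16 = 0.1
SSE = 0.01 + 0.16 + 4.41 + 4.84 + 0.25 + 0.01 = 9.68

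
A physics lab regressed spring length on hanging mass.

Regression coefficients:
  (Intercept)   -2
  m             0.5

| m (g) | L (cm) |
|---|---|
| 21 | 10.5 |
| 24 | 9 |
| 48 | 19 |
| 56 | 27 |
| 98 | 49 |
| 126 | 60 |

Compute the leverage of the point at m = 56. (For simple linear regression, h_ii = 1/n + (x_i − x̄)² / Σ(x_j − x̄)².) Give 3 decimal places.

m̄ = (21 + 24 + 48 + 56 + 98 + 126)/6 = 62.1667
Σ(m − m̄)² = 1694.69 + 1456.69 + 200.694 + 38.0278 + 1284.03 + 4074.69 = 8748.83
h = 1/6 + (-6.16667)²/8748.83 = 0.166667 + 0.00434661 = 0.171

h = 0.171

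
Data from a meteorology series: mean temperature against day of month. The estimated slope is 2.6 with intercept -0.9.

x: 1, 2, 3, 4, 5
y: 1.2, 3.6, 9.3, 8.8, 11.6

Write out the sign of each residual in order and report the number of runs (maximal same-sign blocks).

x=1: ŷ = -0.9 + 2.6·1 = 1.7; r = 1.2 − 1.7 = -0.5
x=2: ŷ = -0.9 + 2.6·2 = 4.3; r = 3.6 − 4.3 = -0.7
x=3: ŷ = -0.9 + 2.6·3 = 6.9; r = 9.3 − 6.9 = 2.4
x=4: ŷ = -0.9 + 2.6·4 = 9.5; r = 8.8 − 9.5 = -0.7
x=5: ŷ = -0.9 + 2.6·5 = 12.1; r = 11.6 − 12.1 = -0.5
Signs: − − + − −
Runs: −×2, +×1, −×2 → 3

3 runs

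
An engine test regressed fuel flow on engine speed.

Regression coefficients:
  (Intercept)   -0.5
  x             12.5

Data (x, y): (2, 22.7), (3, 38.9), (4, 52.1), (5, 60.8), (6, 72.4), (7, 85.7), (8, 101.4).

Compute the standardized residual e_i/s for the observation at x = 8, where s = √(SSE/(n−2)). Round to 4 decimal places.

0.8538

x=2: ŷ = -0.5 + 12.5·2 = 24.5; e = 22.7 − 24.5 = -1.8
x=3: ŷ = -0.5 + 12.5·3 = 37; e = 38.9 − 37 = 1.9
x=4: ŷ = -0.5 + 12.5·4 = 49.5; e = 52.1 − 49.5 = 2.6
x=5: ŷ = -0.5 + 12.5·5 = 62; e = 60.8 − 62 = -1.2
x=6: ŷ = -0.5 + 12.5·6 = 74.5; e = 72.4 − 74.5 = -2.1
x=7: ŷ = -0.5 + 12.5·7 = 87; e = 85.7 − 87 = -1.3
x=8: ŷ = -0.5 + 12.5·8 = 99.5; e = 101.4 − 99.5 = 1.9
SSE = 3.24 + 3.61 + 6.76 + 1.44 + 4.41 + 1.69 + 3.61 = 24.76
s = √(24.76/5) = 2.22531
e/s = 1.9 / 2.22531 = 0.8538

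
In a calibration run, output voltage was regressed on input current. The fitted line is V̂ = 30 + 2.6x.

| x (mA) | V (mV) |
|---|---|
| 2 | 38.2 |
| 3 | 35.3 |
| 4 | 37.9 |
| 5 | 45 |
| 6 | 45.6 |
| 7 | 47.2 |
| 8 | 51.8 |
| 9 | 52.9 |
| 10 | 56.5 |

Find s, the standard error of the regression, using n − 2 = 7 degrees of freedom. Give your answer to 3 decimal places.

s = 2.000

x=2: V̂ = 30 + 2.6·2 = 35.2; r = 38.2 − 35.2 = 3
x=3: V̂ = 30 + 2.6·3 = 37.8; r = 35.3 − 37.8 = -2.5
x=4: V̂ = 30 + 2.6·4 = 40.4; r = 37.9 − 40.4 = -2.5
x=5: V̂ = 30 + 2.6·5 = 43; r = 45 − 43 = 2
x=6: V̂ = 30 + 2.6·6 = 45.6; r = 45.6 − 45.6 = 0
x=7: V̂ = 30 + 2.6·7 = 48.2; r = 47.2 − 48.2 = -1
x=8: V̂ = 30 + 2.6·8 = 50.8; r = 51.8 − 50.8 = 1
x=9: V̂ = 30 + 2.6·9 = 53.4; r = 52.9 − 53.4 = -0.5
x=10: V̂ = 30 + 2.6·10 = 56; r = 56.5 − 56 = 0.5
SSE = 9 + 6.25 + 6.25 + 4 + 0 + 1 + 1 + 0.25 + 0.25 = 28
s = √(28/7) = √4 ≈ 2.000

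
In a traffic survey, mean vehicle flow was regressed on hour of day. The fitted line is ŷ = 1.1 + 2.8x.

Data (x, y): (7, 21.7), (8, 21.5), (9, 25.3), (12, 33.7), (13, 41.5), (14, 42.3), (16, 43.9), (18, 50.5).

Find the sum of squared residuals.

x=7: ŷ = 1.1 + 2.8·7 = 20.7; r = 21.7 − 20.7 = 1
x=8: ŷ = 1.1 + 2.8·8 = 23.5; r = 21.5 − 23.5 = -2
x=9: ŷ = 1.1 + 2.8·9 = 26.3; r = 25.3 − 26.3 = -1
x=12: ŷ = 1.1 + 2.8·12 = 34.7; r = 33.7 − 34.7 = -1
x=13: ŷ = 1.1 + 2.8·13 = 37.5; r = 41.5 − 37.5 = 4
x=14: ŷ = 1.1 + 2.8·14 = 40.3; r = 42.3 − 40.3 = 2
x=16: ŷ = 1.1 + 2.8·16 = 45.9; r = 43.9 − 45.9 = -2
x=18: ŷ = 1.1 + 2.8·18 = 51.5; r = 50.5 − 51.5 = -1
SSE = 1 + 4 + 1 + 1 + 16 + 4 + 4 + 1 = 32

SSE = 32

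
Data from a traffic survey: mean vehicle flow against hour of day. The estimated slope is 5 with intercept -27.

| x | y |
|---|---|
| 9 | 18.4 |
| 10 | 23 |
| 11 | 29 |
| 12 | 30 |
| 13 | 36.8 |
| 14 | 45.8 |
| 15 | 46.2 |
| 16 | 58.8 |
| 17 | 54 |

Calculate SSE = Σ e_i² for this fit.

x=9: ŷ = -27 + 5·9 = 18; e = 18.4 − 18 = 0.4
x=10: ŷ = -27 + 5·10 = 23; e = 23 − 23 = 0
x=11: ŷ = -27 + 5·11 = 28; e = 29 − 28 = 1
x=12: ŷ = -27 + 5·12 = 33; e = 30 − 33 = -3
x=13: ŷ = -27 + 5·13 = 38; e = 36.8 − 38 = -1.2
x=14: ŷ = -27 + 5·14 = 43; e = 45.8 − 43 = 2.8
x=15: ŷ = -27 + 5·15 = 48; e = 46.2 − 48 = -1.8
x=16: ŷ = -27 + 5·16 = 53; e = 58.8 − 53 = 5.8
x=17: ŷ = -27 + 5·17 = 58; e = 54 − 58 = -4
SSE = 0.16 + 0 + 1 + 9 + 1.44 + 7.84 + 3.24 + 33.64 + 16 = 72.32

SSE = 72.32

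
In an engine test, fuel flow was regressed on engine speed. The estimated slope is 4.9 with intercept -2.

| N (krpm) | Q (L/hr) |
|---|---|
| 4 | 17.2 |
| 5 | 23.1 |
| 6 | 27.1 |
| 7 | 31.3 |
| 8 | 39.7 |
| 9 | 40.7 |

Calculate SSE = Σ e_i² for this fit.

SSE = 9.82

N=4: Q̂ = -2 + 4.9·4 = 17.6; e = 17.2 − 17.6 = -0.4
N=5: Q̂ = -2 + 4.9·5 = 22.5; e = 23.1 − 22.5 = 0.6
N=6: Q̂ = -2 + 4.9·6 = 27.4; e = 27.1 − 27.4 = -0.3
N=7: Q̂ = -2 + 4.9·7 = 32.3; e = 31.3 − 32.3 = -1
N=8: Q̂ = -2 + 4.9·8 = 37.2; e = 39.7 − 37.2 = 2.5
N=9: Q̂ = -2 + 4.9·9 = 42.1; e = 40.7 − 42.1 = -1.4
SSE = 0.16 + 0.36 + 0.09 + 1 + 6.25 + 1.96 = 9.82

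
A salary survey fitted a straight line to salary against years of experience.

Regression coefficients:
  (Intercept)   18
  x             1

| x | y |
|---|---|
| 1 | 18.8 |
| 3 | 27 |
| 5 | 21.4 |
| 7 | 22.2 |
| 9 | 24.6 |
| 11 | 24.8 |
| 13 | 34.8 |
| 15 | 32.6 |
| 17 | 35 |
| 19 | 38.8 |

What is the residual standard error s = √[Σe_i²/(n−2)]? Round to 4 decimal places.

x=1: ŷ = 18 + 1 = 19; e = 18.8 − 19 = -0.2
x=3: ŷ = 18 + 3 = 21; e = 27 − 21 = 6
x=5: ŷ = 18 + 5 = 23; e = 21.4 − 23 = -1.6
x=7: ŷ = 18 + 7 = 25; e = 22.2 − 25 = -2.8
x=9: ŷ = 18 + 9 = 27; e = 24.6 − 27 = -2.4
x=11: ŷ = 18 + 11 = 29; e = 24.8 − 29 = -4.2
x=13: ŷ = 18 + 13 = 31; e = 34.8 − 31 = 3.8
x=15: ŷ = 18 + 15 = 33; e = 32.6 − 33 = -0.4
x=17: ŷ = 18 + 17 = 35; e = 35 − 35 = 0
x=19: ŷ = 18 + 19 = 37; e = 38.8 − 37 = 1.8
SSE = 0.04 + 36 + 2.56 + 7.84 + 5.76 + 17.64 + 14.44 + 0.16 + 0 + 3.24 = 87.68
s = √(87.68/8) = √10.96 ≈ 3.3106

s = 3.3106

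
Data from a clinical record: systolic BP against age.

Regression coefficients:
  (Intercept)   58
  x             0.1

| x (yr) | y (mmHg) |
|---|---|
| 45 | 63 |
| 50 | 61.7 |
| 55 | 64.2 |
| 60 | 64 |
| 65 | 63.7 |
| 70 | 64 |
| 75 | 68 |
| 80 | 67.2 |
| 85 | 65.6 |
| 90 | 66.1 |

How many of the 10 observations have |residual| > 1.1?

x=45: ŷ = 58 + 0.1·45 = 62.5; e = 63 − 62.5 = 0.5
x=50: ŷ = 58 + 0.1·50 = 63; e = 61.7 − 63 = -1.3
x=55: ŷ = 58 + 0.1·55 = 63.5; e = 64.2 − 63.5 = 0.7
x=60: ŷ = 58 + 0.1·60 = 64; e = 64 − 64 = 0
x=65: ŷ = 58 + 0.1·65 = 64.5; e = 63.7 − 64.5 = -0.8
x=70: ŷ = 58 + 0.1·70 = 65; e = 64 − 65 = -1
x=75: ŷ = 58 + 0.1·75 = 65.5; e = 68 − 65.5 = 2.5
x=80: ŷ = 58 + 0.1·80 = 66; e = 67.2 − 66 = 1.2
x=85: ŷ = 58 + 0.1·85 = 66.5; e = 65.6 − 66.5 = -0.9
x=90: ŷ = 58 + 0.1·90 = 67; e = 66.1 − 67 = -0.9
|e| > 1.1: x=50 (|e|=1.3), x=75 (|e|=2.5), x=80 (|e|=1.2) → 3

3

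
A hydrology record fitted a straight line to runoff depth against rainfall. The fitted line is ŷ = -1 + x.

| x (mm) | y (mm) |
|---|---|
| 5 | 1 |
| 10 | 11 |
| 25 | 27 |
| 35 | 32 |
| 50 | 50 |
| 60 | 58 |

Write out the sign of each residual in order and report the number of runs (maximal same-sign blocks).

5 runs

x=5: ŷ = -1 + 5 = 4; e = 1 − 4 = -3
x=10: ŷ = -1 + 10 = 9; e = 11 − 9 = 2
x=25: ŷ = -1 + 25 = 24; e = 27 − 24 = 3
x=35: ŷ = -1 + 35 = 34; e = 32 − 34 = -2
x=50: ŷ = -1 + 50 = 49; e = 50 − 49 = 1
x=60: ŷ = -1 + 60 = 59; e = 58 − 59 = -1
Signs: − + + − + −
Runs: −×1, +×2, −×1, +×1, −×1 → 5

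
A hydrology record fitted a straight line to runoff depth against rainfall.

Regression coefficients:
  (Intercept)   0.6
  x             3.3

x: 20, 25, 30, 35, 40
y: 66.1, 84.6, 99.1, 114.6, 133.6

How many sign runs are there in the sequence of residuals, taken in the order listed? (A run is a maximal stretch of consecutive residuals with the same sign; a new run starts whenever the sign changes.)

x=20: ŷ = 0.6 + 3.3·20 = 66.6; e = 66.1 − 66.6 = -0.5
x=25: ŷ = 0.6 + 3.3·25 = 83.1; e = 84.6 − 83.1 = 1.5
x=30: ŷ = 0.6 + 3.3·30 = 99.6; e = 99.1 − 99.6 = -0.5
x=35: ŷ = 0.6 + 3.3·35 = 116.1; e = 114.6 − 116.1 = -1.5
x=40: ŷ = 0.6 + 3.3·40 = 132.6; e = 133.6 − 132.6 = 1
Signs: − + − − +
Runs: −×1, +×1, −×2, +×1 → 4

4 runs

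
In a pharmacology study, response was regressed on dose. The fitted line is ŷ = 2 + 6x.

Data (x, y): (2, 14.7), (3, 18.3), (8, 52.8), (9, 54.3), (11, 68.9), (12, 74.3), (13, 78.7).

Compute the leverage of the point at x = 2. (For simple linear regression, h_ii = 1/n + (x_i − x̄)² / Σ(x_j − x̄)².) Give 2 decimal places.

h = 0.50

x̄ = (2 + 3 + 8 + 9 + 11 + 12 + 13)/7 = 8.28571
Σ(x − x̄)² = 39.5102 + 27.9388 + 0.0816327 + 0.510204 + 7.36735 + 13.7959 + 22.2245 = 111.429
h = 1/7 + (-6.28571)²/111.429 = 0.142857 + 0.354579 = 0.50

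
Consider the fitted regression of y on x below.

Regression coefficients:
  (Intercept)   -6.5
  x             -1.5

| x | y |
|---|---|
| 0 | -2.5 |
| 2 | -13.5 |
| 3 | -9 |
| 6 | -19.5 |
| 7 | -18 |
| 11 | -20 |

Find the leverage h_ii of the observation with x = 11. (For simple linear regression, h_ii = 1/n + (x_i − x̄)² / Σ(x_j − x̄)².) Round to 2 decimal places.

h = 0.65

x̄ = (0 + 2 + 3 + 6 + 7 + 11)/6 = 4.83333
Σ(x − x̄)² = 23.3611 + 8.02778 + 3.36111 + 1.36111 + 4.69444 + 38.0278 = 78.8333
h = 1/6 + (6.16667)²/78.8333 = 0.166667 + 0.482382 = 0.65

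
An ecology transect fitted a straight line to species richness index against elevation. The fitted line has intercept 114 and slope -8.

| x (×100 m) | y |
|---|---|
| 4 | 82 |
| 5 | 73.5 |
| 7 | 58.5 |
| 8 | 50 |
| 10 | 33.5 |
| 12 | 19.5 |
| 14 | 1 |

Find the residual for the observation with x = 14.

r = -1

ŷ = 114 − 8·14 = 2
r = 1 − 2 = -1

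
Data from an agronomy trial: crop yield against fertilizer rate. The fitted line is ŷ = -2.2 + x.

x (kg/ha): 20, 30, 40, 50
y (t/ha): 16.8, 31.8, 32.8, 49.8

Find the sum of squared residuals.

x=20: ŷ = -2.2 + 20 = 17.8; e = 16.8 − 17.8 = -1
x=30: ŷ = -2.2 + 30 = 27.8; e = 31.8 − 27.8 = 4
x=40: ŷ = -2.2 + 40 = 37.8; e = 32.8 − 37.8 = -5
x=50: ŷ = -2.2 + 50 = 47.8; e = 49.8 − 47.8 = 2
SSE = 1 + 16 + 25 + 4 = 46

SSE = 46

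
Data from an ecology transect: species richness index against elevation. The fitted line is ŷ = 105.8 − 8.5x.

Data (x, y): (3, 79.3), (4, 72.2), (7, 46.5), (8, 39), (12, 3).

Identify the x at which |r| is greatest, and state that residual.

x = 8, r = 1.2

x=3: ŷ = 105.8 − 8.5·3 = 80.3; r = 79.3 − 80.3 = -1
x=4: ŷ = 105.8 − 8.5·4 = 71.8; r = 72.2 − 71.8 = 0.4
x=7: ŷ = 105.8 − 8.5·7 = 46.3; r = 46.5 − 46.3 = 0.2
x=8: ŷ = 105.8 − 8.5·8 = 37.8; r = 39 − 37.8 = 1.2
x=12: ŷ = 105.8 − 8.5·12 = 3.8; r = 3 − 3.8 = -0.8
Largest |r| is 1.2 at x = 8, residual 1.2.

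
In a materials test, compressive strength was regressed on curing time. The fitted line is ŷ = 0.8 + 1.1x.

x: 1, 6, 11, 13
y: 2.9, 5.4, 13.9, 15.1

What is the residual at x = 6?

ŷ = 0.8 + 1.1·6 = 7.4
e = 5.4 − 7.4 = -2

e = -2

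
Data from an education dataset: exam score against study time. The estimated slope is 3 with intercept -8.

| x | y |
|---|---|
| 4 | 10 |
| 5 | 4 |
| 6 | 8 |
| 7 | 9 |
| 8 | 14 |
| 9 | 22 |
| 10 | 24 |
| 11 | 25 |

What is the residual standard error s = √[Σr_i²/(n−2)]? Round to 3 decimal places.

s = 3.697

x=4: ŷ = -8 + 3·4 = 4; r = 10 − 4 = 6
x=5: ŷ = -8 + 3·5 = 7; r = 4 − 7 = -3
x=6: ŷ = -8 + 3·6 = 10; r = 8 − 10 = -2
x=7: ŷ = -8 + 3·7 = 13; r = 9 − 13 = -4
x=8: ŷ = -8 + 3·8 = 16; r = 14 − 16 = -2
x=9: ŷ = -8 + 3·9 = 19; r = 22 − 19 = 3
x=10: ŷ = -8 + 3·10 = 22; r = 24 − 22 = 2
x=11: ŷ = -8 + 3·11 = 25; r = 25 − 25 = 0
SSE = 36 + 9 + 4 + 16 + 4 + 9 + 4 + 0 = 82
s = √(82/6) = √13.6667 ≈ 3.697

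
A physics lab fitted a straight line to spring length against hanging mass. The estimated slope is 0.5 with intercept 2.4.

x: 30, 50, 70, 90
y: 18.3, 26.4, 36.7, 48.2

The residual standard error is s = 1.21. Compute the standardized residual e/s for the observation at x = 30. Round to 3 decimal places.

0.744

ŷ = 2.4 + 0.5·30 = 17.4
e = 18.3 − 17.4 = 0.9
e/s = 0.9 / 1.21 = 0.744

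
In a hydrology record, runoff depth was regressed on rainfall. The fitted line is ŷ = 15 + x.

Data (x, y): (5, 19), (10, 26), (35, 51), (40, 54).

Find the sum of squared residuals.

x=5: ŷ = 15 + 5 = 20; r = 19 − 20 = -1
x=10: ŷ = 15 + 10 = 25; r = 26 − 25 = 1
x=35: ŷ = 15 + 35 = 50; r = 51 − 50 = 1
x=40: ŷ = 15 + 40 = 55; r = 54 − 55 = -1
SSE = 1 + 1 + 1 + 1 = 4

SSE = 4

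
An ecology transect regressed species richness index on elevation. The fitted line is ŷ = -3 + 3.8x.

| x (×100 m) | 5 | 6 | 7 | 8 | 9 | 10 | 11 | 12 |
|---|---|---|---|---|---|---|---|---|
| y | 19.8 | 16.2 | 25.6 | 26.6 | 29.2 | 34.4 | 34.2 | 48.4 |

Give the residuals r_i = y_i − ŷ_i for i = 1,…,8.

x=5: ŷ = -3 + 3.8·5 = 16; r = 19.8 − 16 = 3.8
x=6: ŷ = -3 + 3.8·6 = 19.8; r = 16.2 − 19.8 = -3.6
x=7: ŷ = -3 + 3.8·7 = 23.6; r = 25.6 − 23.6 = 2
x=8: ŷ = -3 + 3.8·8 = 27.4; r = 26.6 − 27.4 = -0.8
x=9: ŷ = -3 + 3.8·9 = 31.2; r = 29.2 − 31.2 = -2
x=10: ŷ = -3 + 3.8·10 = 35; r = 34.4 − 35 = -0.6
x=11: ŷ = -3 + 3.8·11 = 38.8; r = 34.2 − 38.8 = -4.6
x=12: ŷ = -3 + 3.8·12 = 42.6; r = 48.4 − 42.6 = 5.8

3.8, -3.6, 2, -0.8, -2, -0.6, -4.6, 5.8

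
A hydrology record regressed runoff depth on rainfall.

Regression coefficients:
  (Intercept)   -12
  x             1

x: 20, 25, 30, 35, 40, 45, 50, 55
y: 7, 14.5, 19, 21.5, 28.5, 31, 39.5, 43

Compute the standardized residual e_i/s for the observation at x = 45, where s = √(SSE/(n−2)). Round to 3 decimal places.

-1.359

x=20: ŷ = -12 + 20 = 8; e = 7 − 8 = -1
x=25: ŷ = -12 + 25 = 13; e = 14.5 − 13 = 1.5
x=30: ŷ = -12 + 30 = 18; e = 19 − 18 = 1
x=35: ŷ = -12 + 35 = 23; e = 21.5 − 23 = -1.5
x=40: ŷ = -12 + 40 = 28; e = 28.5 − 28 = 0.5
x=45: ŷ = -12 + 45 = 33; e = 31 − 33 = -2
x=50: ŷ = -12 + 50 = 38; e = 39.5 − 38 = 1.5
x=55: ŷ = -12 + 55 = 43; e = 43 − 43 = 0
SSE = 1 + 2.25 + 1 + 2.25 + 0.25 + 4 + 2.25 + 0 = 13
s = √(13/6) = 1.47196
e/s = -2 / 1.47196 = -1.359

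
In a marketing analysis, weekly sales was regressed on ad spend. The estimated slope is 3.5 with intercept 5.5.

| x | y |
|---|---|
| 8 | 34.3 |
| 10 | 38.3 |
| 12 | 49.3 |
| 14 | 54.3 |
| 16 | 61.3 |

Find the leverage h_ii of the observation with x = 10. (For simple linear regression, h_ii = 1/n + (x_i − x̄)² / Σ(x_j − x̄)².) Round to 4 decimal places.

x̄ = (8 + 10 + 12 + 14 + 16)/5 = 12
Σ(x − x̄)² = 16 + 4 + 0 + 4 + 16 = 40
h = 1/5 + (-2)²/40 = 0.2 + 0.1 = 0.3000

h = 0.3000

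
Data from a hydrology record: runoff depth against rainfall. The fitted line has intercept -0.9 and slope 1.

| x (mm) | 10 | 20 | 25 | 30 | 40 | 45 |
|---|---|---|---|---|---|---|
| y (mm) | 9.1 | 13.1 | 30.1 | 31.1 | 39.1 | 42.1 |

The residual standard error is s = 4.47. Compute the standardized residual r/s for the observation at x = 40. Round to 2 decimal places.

0.00

ŷ = -0.9 + 40 = 39.1
r = 39.1 − 39.1 = 0
r/s = 0 / 4.47 = 0.00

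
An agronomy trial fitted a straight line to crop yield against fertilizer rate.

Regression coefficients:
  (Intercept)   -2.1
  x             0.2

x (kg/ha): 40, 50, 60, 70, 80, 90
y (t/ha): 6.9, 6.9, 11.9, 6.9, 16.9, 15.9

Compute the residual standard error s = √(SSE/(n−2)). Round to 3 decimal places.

s = 3.162

x=40: ŷ = -2.1 + 0.2·40 = 5.9; r = 6.9 − 5.9 = 1
x=50: ŷ = -2.1 + 0.2·50 = 7.9; r = 6.9 − 7.9 = -1
x=60: ŷ = -2.1 + 0.2·60 = 9.9; r = 11.9 − 9.9 = 2
x=70: ŷ = -2.1 + 0.2·70 = 11.9; r = 6.9 − 11.9 = -5
x=80: ŷ = -2.1 + 0.2·80 = 13.9; r = 16.9 − 13.9 = 3
x=90: ŷ = -2.1 + 0.2·90 = 15.9; r = 15.9 − 15.9 = 0
SSE = 1 + 1 + 4 + 25 + 9 + 0 = 40
s = √(40/4) = √10 ≈ 3.162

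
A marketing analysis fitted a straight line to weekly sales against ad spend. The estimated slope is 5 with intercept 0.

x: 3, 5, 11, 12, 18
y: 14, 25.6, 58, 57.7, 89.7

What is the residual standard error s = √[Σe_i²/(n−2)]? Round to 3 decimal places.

s = 2.291

x=3: ŷ = 5·3 = 15; e = 14 − 15 = -1
x=5: ŷ = 5·5 = 25; e = 25.6 − 25 = 0.6
x=11: ŷ = 5·11 = 55; e = 58 − 55 = 3
x=12: ŷ = 5·12 = 60; e = 57.7 − 60 = -2.3
x=18: ŷ = 5·18 = 90; e = 89.7 − 90 = -0.3
SSE = 1 + 0.36 + 9 + 5.29 + 0.09 = 15.74
s = √(15.74/3) = √5.24667 ≈ 2.291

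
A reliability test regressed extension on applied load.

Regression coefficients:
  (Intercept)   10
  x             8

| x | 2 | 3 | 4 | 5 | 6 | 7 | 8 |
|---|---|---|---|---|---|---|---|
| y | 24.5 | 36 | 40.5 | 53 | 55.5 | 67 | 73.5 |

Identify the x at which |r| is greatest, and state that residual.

x=2: ŷ = 10 + 8·2 = 26; r = 24.5 − 26 = -1.5
x=3: ŷ = 10 + 8·3 = 34; r = 36 − 34 = 2
x=4: ŷ = 10 + 8·4 = 42; r = 40.5 − 42 = -1.5
x=5: ŷ = 10 + 8·5 = 50; r = 53 − 50 = 3
x=6: ŷ = 10 + 8·6 = 58; r = 55.5 − 58 = -2.5
x=7: ŷ = 10 + 8·7 = 66; r = 67 − 66 = 1
x=8: ŷ = 10 + 8·8 = 74; r = 73.5 − 74 = -0.5
Largest |r| is 3 at x = 5, residual 3.

x = 5, r = 3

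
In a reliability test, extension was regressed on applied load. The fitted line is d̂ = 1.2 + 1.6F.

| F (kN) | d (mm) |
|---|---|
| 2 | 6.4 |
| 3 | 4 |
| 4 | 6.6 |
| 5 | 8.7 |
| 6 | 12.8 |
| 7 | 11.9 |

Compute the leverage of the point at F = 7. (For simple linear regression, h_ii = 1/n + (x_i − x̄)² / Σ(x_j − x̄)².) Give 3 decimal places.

F̄ = (2 + 3 + 4 + 5 + 6 + 7)/6 = 4.5
Σ(F − F̄)² = 6.25 + 2.25 + 0.25 + 0.25 + 2.25 + 6.25 = 17.5
h = 1/6 + (2.5)²/17.5 = 0.166667 + 0.357143 = 0.524

h = 0.524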